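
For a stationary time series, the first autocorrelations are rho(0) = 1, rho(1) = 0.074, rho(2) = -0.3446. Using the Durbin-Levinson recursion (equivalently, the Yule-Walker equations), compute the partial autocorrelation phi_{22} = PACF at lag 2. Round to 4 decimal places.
\phi_{22} = -0.3520

The PACF at lag k is phi_{kk}, the last component of the solution
to the Yule-Walker system G_k phi = r_k where
  (G_k)_{ij} = rho(|i - j|), (r_k)_i = rho(i), i,j = 1..k.
Equivalently, Durbin-Levinson gives phi_{kk} iteratively:
  phi_{11} = rho(1)
  phi_{kk} = [rho(k) - sum_{j=1..k-1} phi_{k-1,j} rho(k-j)]
            / [1 - sum_{j=1..k-1} phi_{k-1,j} rho(j)],
  phi_{k,j} = phi_{k-1,j} - phi_{kk} phi_{k-1,k-j},  j = 1..k-1.
Step k = 1:
  phi_11 = rho(1) = 0.074.
Step k = 2:
  phi_22 = [rho(2) - phi_11 rho(1)] / [1 - phi_11 rho(1)] = [-0.3446 - (0.074)(0.074)] / [1 - (0.074)(0.074)]
         = -0.350076 / 0.994524 = -0.352.
Therefore phi_{22} = -0.3520.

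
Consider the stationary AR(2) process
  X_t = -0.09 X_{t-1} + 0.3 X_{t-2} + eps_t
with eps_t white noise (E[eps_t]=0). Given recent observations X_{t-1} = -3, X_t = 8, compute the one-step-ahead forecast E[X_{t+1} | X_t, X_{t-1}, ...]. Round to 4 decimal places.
E[X_{t+1} \mid \mathcal F_t] = -1.6200

For an AR(p) model X_t = c + sum_i phi_i X_{t-i} + eps_t, the
one-step-ahead conditional mean is
  E[X_{t+1} | X_t, ...] = c + sum_i phi_i X_{t+1-i}.
Substitute known values:
  E[X_{t+1} | ...] = (-0.09) * (8) + (0.3) * (-3)
                   = -1.6200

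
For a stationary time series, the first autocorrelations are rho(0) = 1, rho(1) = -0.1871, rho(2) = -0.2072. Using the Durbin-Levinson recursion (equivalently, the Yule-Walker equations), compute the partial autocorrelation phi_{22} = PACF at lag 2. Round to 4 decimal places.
\phi_{22} = -0.2510

The PACF at lag k is phi_{kk}, the last component of the solution
to the Yule-Walker system G_k phi = r_k where
  (G_k)_{ij} = rho(|i - j|), (r_k)_i = rho(i), i,j = 1..k.
Equivalently, Durbin-Levinson gives phi_{kk} iteratively:
  phi_{11} = rho(1)
  phi_{kk} = [rho(k) - sum_{j=1..k-1} phi_{k-1,j} rho(k-j)]
            / [1 - sum_{j=1..k-1} phi_{k-1,j} rho(j)],
  phi_{k,j} = phi_{k-1,j} - phi_{kk} phi_{k-1,k-j},  j = 1..k-1.
Step k = 1:
  phi_11 = rho(1) = -0.1871.
Step k = 2:
  phi_22 = [rho(2) - phi_11 rho(1)] / [1 - phi_11 rho(1)] = [-0.2072 - (-0.1871)(-0.1871)] / [1 - (-0.1871)(-0.1871)]
         = -0.24220641 / 0.96499359 = -0.251.
Therefore phi_{22} = -0.2510.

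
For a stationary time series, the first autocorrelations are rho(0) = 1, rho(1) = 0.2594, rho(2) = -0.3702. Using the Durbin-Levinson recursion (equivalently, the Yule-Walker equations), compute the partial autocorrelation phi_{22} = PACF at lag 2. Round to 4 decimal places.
\phi_{22} = -0.4690

The PACF at lag k is phi_{kk}, the last component of the solution
to the Yule-Walker system G_k phi = r_k where
  (G_k)_{ij} = rho(|i - j|), (r_k)_i = rho(i), i,j = 1..k.
Equivalently, Durbin-Levinson gives phi_{kk} iteratively:
  phi_{11} = rho(1)
  phi_{kk} = [rho(k) - sum_{j=1..k-1} phi_{k-1,j} rho(k-j)]
            / [1 - sum_{j=1..k-1} phi_{k-1,j} rho(j)],
  phi_{k,j} = phi_{k-1,j} - phi_{kk} phi_{k-1,k-j},  j = 1..k-1.
Step k = 1:
  phi_11 = rho(1) = 0.2594.
Step k = 2:
  phi_22 = [rho(2) - phi_11 rho(1)] / [1 - phi_11 rho(1)] = [-0.3702 - (0.2594)(0.2594)] / [1 - (0.2594)(0.2594)]
         = -0.43748836 / 0.93271164 = -0.469.
Therefore phi_{22} = -0.4690.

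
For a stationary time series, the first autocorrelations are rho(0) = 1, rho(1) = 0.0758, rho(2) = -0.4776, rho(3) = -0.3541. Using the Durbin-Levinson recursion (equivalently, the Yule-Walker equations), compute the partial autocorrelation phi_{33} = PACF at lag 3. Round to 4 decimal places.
\phi_{33} = -0.3470

The PACF at lag k is phi_{kk}, the last component of the solution
to the Yule-Walker system G_k phi = r_k where
  (G_k)_{ij} = rho(|i - j|), (r_k)_i = rho(i), i,j = 1..k.
Equivalently, Durbin-Levinson gives phi_{kk} iteratively:
  phi_{11} = rho(1)
  phi_{kk} = [rho(k) - sum_{j=1..k-1} phi_{k-1,j} rho(k-j)]
            / [1 - sum_{j=1..k-1} phi_{k-1,j} rho(j)],
  phi_{k,j} = phi_{k-1,j} - phi_{kk} phi_{k-1,k-j},  j = 1..k-1.
Step k = 1:
  phi_11 = rho(1) = 0.0758.
Step k = 2:
  phi_22 = [rho(2) - phi_11 rho(1)] / [1 - phi_11 rho(1)] = [-0.4776 - (0.0758)(0.0758)] / [1 - (0.0758)(0.0758)]
         = -0.48334564 / 0.99425436 = -0.486139.
  Update: phi_21 = phi_11 - phi_22 phi_11 = 0.0758 - (-0.486139)(0.0758) = 0.112649.
Step k = 3:
  phi_33 = [rho(3) - phi_21 rho(2) - phi_22 rho(1)] / [1 - phi_21 rho(1) - phi_22 rho(2)]
    numerator   = -0.3541 - (0.112649)(-0.4776) - (-0.486139)(0.0758) = -0.26344936
    denominator = 1 - (0.112649)(0.0758) - (-0.486139)(-0.4776) = 0.75928128
  phi_33 = -0.26344936 / 0.75928128 = -0.347.
Therefore phi_{33} = -0.3470.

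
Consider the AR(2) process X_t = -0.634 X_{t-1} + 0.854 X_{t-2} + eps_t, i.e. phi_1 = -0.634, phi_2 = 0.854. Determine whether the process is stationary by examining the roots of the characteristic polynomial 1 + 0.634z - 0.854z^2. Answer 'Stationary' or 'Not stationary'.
\text{Not stationary}

The AR(p) characteristic polynomial is P(z) = 1 + 0.634z - 0.854z^2.
Stationarity requires all roots to lie outside the unit circle, i.e. |z| > 1 for every root.
Set 1 + (0.634) z + (-0.854) z^2 = 0, i.e. a z^2 + b z + c = 0 with a = -0.854, b = 0.634, c = 1.
Discriminant D = b^2 - 4ac = (0.634)^2 - 4*(-0.854)*1 = 0.401956 - (-3.416) = 3.817956.
D >= 0, so the roots are real: z = (-b +/- sqrt(D)) / (2a) = (-0.634 +/- 1.953959) / (-1.708).
  z_1 = (-0.634 + 1.953959) / (-1.708) = -0.7728,   |z_1| = 0.7728.
  z_2 = (-0.634 - 1.953959) / (-1.708) = 1.5152,   |z_2| = 1.5152.
Moduli of all roots: 0.7728, 1.5152.
All moduli strictly greater than 1? No.
Verdict: Not stationary.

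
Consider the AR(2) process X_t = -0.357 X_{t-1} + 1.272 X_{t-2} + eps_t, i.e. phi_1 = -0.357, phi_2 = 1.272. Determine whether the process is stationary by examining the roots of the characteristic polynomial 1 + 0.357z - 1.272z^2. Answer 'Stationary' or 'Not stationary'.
\text{Not stationary}

The AR(p) characteristic polynomial is P(z) = 1 + 0.357z - 1.272z^2.
Stationarity requires all roots to lie outside the unit circle, i.e. |z| > 1 for every root.
Set 1 + (0.357) z + (-1.272) z^2 = 0, i.e. a z^2 + b z + c = 0 with a = -1.272, b = 0.357, c = 1.
Discriminant D = b^2 - 4ac = (0.357)^2 - 4*(-1.272)*1 = 0.127449 - (-5.088) = 5.215449.
D >= 0, so the roots are real: z = (-b +/- sqrt(D)) / (2a) = (-0.357 +/- 2.283736) / (-2.544).
  z_1 = (-0.357 + 2.283736) / (-2.544) = -0.7574,   |z_1| = 0.7574.
  z_2 = (-0.357 - 2.283736) / (-2.544) = 1.038,   |z_2| = 1.038.
Moduli of all roots: 0.7574, 1.0380.
All moduli strictly greater than 1? No.
Verdict: Not stationary.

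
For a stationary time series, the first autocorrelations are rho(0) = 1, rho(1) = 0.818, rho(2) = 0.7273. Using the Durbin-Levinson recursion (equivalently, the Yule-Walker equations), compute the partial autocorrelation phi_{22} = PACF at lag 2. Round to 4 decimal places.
\phi_{22} = 0.1758

The PACF at lag k is phi_{kk}, the last component of the solution
to the Yule-Walker system G_k phi = r_k where
  (G_k)_{ij} = rho(|i - j|), (r_k)_i = rho(i), i,j = 1..k.
Equivalently, Durbin-Levinson gives phi_{kk} iteratively:
  phi_{11} = rho(1)
  phi_{kk} = [rho(k) - sum_{j=1..k-1} phi_{k-1,j} rho(k-j)]
            / [1 - sum_{j=1..k-1} phi_{k-1,j} rho(j)],
  phi_{k,j} = phi_{k-1,j} - phi_{kk} phi_{k-1,k-j},  j = 1..k-1.
Step k = 1:
  phi_11 = rho(1) = 0.818.
Step k = 2:
  phi_22 = [rho(2) - phi_11 rho(1)] / [1 - phi_11 rho(1)] = [0.7273 - (0.818)(0.818)] / [1 - (0.818)(0.818)]
         = 0.058176 / 0.330876 = 0.1758.
Therefore phi_{22} = 0.1758.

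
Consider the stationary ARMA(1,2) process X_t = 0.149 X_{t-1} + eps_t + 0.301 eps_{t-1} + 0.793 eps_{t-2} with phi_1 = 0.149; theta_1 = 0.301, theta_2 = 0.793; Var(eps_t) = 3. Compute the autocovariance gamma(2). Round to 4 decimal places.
\gamma(2) = 2.8035

Multiply the model equation by X_{t-k} and take expectations. With theta_0 = psi_0 = 1 and psi_j the MA(infinity) weights, this gives
  gamma(k) - sum_i phi_i gamma(k-i) = c_k,
  c_k = sigma^2 * sum_{j=k..q} theta_j psi_{j-k}   (c_k = 0 for k > q),
using gamma(-m) = gamma(m).
psi-weights needed (psi_j = theta_j + sum_i phi_i psi_{j-i}):
  psi_1 = theta_1 + phi_1 = 0.301 + (0.149) = 0.45
  psi_2 = theta_2 + phi_1 psi_1 = 0.793 + (0.149)(0.45) = 0.86005
Right-hand sides:
  c_0 = sigma^2 (1 + theta_1 psi_1 + theta_2 psi_2) = 3 * (1 + (0.301)(0.45) + (0.793)(0.86005)) = 3 * 1.81747 = 5.452409
  c_1 = sigma^2 (theta_1 + theta_2 psi_1) = 3 * (0.301 + (0.793)(0.45)) = 1.97355
  c_2 = sigma^2 theta_2 = 3 * (0.793) = 2.379
Equations for k = 0 and k = 1 (AR order 1):
  gamma(0) = phi_1 gamma(1) + c_0
  gamma(1) = phi_1 gamma(0) + c_1
Substituting the second into the first: gamma(0) (1 - phi_1^2) = c_0 + phi_1 c_1, so
  gamma(0) = (c_0 + phi_1 c_1) / (1 - phi_1^2) = (5.452409 + (0.149)(1.97355)) / (1 - (0.149)^2) = 5.746468 / 0.977799 = 5.876942.
  gamma(1) = phi_1 gamma(0) + c_1 = (0.149)(5.876942) + (1.97355) = 2.849214.
For k = 2: gamma(2) = phi_1 gamma(1) + c_2
  = (0.149)(2.849214) + (2.379) = 2.803533.
Therefore gamma(2) = 2.8035 (to 4 decimal places).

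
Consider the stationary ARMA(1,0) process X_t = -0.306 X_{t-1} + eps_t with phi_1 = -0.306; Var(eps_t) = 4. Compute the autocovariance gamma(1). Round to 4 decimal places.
\gamma(1) = -1.3505

Multiply the model equation by X_{t-k} and take expectations. With theta_0 = psi_0 = 1 and psi_j the MA(infinity) weights, this gives
  gamma(k) - sum_i phi_i gamma(k-i) = c_k,
  c_k = sigma^2 * sum_{j=k..q} theta_j psi_{j-k}   (c_k = 0 for k > q),
using gamma(-m) = gamma(m).
Pure AR (q = 0): c_0 = sigma^2 = 4, c_k = 0 for k >= 1.
Equations for k = 0 and k = 1 (AR order 1):
  gamma(0) = phi_1 gamma(1) + c_0
  gamma(1) = phi_1 gamma(0) + c_1
Substituting the second into the first: gamma(0) (1 - phi_1^2) = c_0 + phi_1 c_1, so
  gamma(0) = c_0 / (1 - phi_1^2) = 4 / (1 - (-0.306)^2) = 4 / 0.906364 = 4.413238.
  gamma(1) = phi_1 gamma(0) = (-0.306)(4.413238) = -1.350451.
Therefore gamma(1) = -1.3505 (to 4 decimal places).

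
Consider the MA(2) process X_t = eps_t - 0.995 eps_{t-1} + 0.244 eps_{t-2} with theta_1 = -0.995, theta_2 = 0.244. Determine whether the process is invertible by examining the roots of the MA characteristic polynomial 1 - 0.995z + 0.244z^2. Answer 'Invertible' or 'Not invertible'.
\text{Invertible}

The MA(q) characteristic polynomial is P(z) = 1 - 0.995z + 0.244z^2.
Invertibility requires all roots to lie outside the unit circle, i.e. |z| > 1 for every root.
Set 1 + (-0.995) z + (0.244) z^2 = 0, i.e. a z^2 + b z + c = 0 with a = 0.244, b = -0.995, c = 1.
Discriminant D = b^2 - 4ac = (-0.995)^2 - 4*(0.244)*1 = 0.990025 - (0.976) = 0.014025.
D >= 0, so the roots are real: z = (-b +/- sqrt(D)) / (2a) = (0.995 +/- 0.118427) / (0.488).
  z_1 = (0.995 + 0.118427) / (0.488) = 2.2816,   |z_1| = 2.2816.
  z_2 = (0.995 - 0.118427) / (0.488) = 1.7963,   |z_2| = 1.7963.
Moduli of all roots: 2.2816, 1.7963.
All moduli strictly greater than 1? Yes.
Verdict: Invertible.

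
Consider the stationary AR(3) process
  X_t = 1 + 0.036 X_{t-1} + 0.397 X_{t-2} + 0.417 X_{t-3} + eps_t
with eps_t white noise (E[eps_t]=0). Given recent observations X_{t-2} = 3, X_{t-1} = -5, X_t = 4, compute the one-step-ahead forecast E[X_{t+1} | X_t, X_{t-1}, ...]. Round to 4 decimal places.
E[X_{t+1} \mid \mathcal F_t] = 0.4100

For an AR(p) model X_t = c + sum_i phi_i X_{t-i} + eps_t, the
one-step-ahead conditional mean is
  E[X_{t+1} | X_t, ...] = c + sum_i phi_i X_{t+1-i}.
Substitute known values:
  E[X_{t+1} | ...] = 1 + (0.036) * (4) + (0.397) * (-5) + (0.417) * (3)
                   = 0.4100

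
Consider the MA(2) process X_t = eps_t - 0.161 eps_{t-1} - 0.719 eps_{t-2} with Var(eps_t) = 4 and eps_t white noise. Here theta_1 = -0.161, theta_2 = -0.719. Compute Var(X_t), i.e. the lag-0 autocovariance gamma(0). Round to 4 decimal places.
\gamma(0) = 6.1715

For an MA(q) process X_t = eps_t + sum_i theta_i eps_{t-i} with
Var(eps_t) = sigma^2, the variance is
  gamma(0) = sigma^2 * (1 + sum_i theta_i^2).
  sum_i theta_i^2 = (-0.161)^2 + (-0.719)^2 = 0.025921 + 0.516961 = 0.542882.
  gamma(0) = 4 * (1 + 0.542882) = 4 * 1.542882 = 6.171528, which rounds to 6.1715.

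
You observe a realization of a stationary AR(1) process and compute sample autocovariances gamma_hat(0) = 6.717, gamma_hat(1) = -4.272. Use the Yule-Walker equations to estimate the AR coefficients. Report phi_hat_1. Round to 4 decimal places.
\hat\phi_{1} = -0.6360

The Yule-Walker equations for an AR(p) process read, in matrix form,
  Gamma_p phi = r_p,   with   (Gamma_p)_{ij} = gamma(|i - j|),
                       (r_p)_i = gamma(i),   i,j = 1..p.
Substitute the sample gammas (Toeplitz matrix and right-hand side of size 1):
  Gamma_p = [[6.717]]
  r_p     = [-4.272]
With p = 1 this is the single equation gamma(0) phi_1 = gamma(1):
  phi_hat_1 = gamma(1) / gamma(0) = -4.272 / 6.717 = -0.6360.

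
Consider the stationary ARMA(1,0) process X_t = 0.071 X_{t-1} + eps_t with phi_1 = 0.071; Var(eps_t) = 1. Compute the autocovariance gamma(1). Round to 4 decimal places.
\gamma(1) = 0.0714

Multiply the model equation by X_{t-k} and take expectations. With theta_0 = psi_0 = 1 and psi_j the MA(infinity) weights, this gives
  gamma(k) - sum_i phi_i gamma(k-i) = c_k,
  c_k = sigma^2 * sum_{j=k..q} theta_j psi_{j-k}   (c_k = 0 for k > q),
using gamma(-m) = gamma(m).
Pure AR (q = 0): c_0 = sigma^2 = 1, c_k = 0 for k >= 1.
Equations for k = 0 and k = 1 (AR order 1):
  gamma(0) = phi_1 gamma(1) + c_0
  gamma(1) = phi_1 gamma(0) + c_1
Substituting the second into the first: gamma(0) (1 - phi_1^2) = c_0 + phi_1 c_1, so
  gamma(0) = c_0 / (1 - phi_1^2) = 1 / (1 - (0.071)^2) = 1 / 0.994959 = 1.005067.
  gamma(1) = phi_1 gamma(0) = (0.071)(1.005067) = 0.07136.
Therefore gamma(1) = 0.0714 (to 4 decimal places).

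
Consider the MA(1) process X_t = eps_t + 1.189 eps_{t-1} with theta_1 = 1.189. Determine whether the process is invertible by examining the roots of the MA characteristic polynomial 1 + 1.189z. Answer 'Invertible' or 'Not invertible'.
\text{Not invertible}

The MA(q) characteristic polynomial is P(z) = 1 + 1.189z.
Invertibility requires all roots to lie outside the unit circle, i.e. |z| > 1 for every root.
This is linear in z: 1 + (1.189) z = 0  =>  z = -1/(1.189) = -0.841043,  |z| = 0.841043.
Moduli of all roots: 0.8410.
All moduli strictly greater than 1? No.
Verdict: Not invertible.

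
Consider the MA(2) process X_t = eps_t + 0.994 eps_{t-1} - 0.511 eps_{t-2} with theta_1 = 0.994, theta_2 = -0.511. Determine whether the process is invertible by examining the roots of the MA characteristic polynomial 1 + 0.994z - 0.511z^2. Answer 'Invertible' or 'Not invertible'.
\text{Not invertible}

The MA(q) characteristic polynomial is P(z) = 1 + 0.994z - 0.511z^2.
Invertibility requires all roots to lie outside the unit circle, i.e. |z| > 1 for every root.
Set 1 + (0.994) z + (-0.511) z^2 = 0, i.e. a z^2 + b z + c = 0 with a = -0.511, b = 0.994, c = 1.
Discriminant D = b^2 - 4ac = (0.994)^2 - 4*(-0.511)*1 = 0.988036 - (-2.044) = 3.032036.
D >= 0, so the roots are real: z = (-b +/- sqrt(D)) / (2a) = (-0.994 +/- 1.741274) / (-1.022).
  z_1 = (-0.994 + 1.741274) / (-1.022) = -0.7312,   |z_1| = 0.7312.
  z_2 = (-0.994 - 1.741274) / (-1.022) = 2.6764,   |z_2| = 2.6764.
Moduli of all roots: 0.7312, 2.6764.
All moduli strictly greater than 1? No.
Verdict: Not invertible.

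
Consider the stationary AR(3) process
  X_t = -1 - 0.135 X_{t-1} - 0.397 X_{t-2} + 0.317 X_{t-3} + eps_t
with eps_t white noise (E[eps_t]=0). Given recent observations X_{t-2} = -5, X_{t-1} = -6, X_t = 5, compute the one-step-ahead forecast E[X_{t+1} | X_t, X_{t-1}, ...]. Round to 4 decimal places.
E[X_{t+1} \mid \mathcal F_t] = -0.8780

For an AR(p) model X_t = c + sum_i phi_i X_{t-i} + eps_t, the
one-step-ahead conditional mean is
  E[X_{t+1} | X_t, ...] = c + sum_i phi_i X_{t+1-i}.
Substitute known values:
  E[X_{t+1} | ...] = -1 + (-0.135) * (5) + (-0.397) * (-6) + (0.317) * (-5)
                   = -0.8780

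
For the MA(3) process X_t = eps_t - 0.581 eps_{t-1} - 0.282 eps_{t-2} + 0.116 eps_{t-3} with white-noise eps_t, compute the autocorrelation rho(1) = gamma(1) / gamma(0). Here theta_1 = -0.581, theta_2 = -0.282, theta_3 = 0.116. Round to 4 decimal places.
\rho(1) = -0.3145

For an MA(q) process with theta_0 = 1, the autocovariance is
  gamma(k) = sigma^2 * sum_{i=0..q-k} theta_i * theta_{i+k},
and rho(k) = gamma(k) / gamma(0). Sigma^2 cancels.
  numerator   = (1)*(-0.581) + (-0.581)*(-0.282) + (-0.282)*(0.116) = -0.44987.
  denominator = (1)^2 + (-0.581)^2 + (-0.282)^2 + (0.116)^2 = 1.430541.
  rho(1) = -0.44987 / 1.430541 = -0.3145.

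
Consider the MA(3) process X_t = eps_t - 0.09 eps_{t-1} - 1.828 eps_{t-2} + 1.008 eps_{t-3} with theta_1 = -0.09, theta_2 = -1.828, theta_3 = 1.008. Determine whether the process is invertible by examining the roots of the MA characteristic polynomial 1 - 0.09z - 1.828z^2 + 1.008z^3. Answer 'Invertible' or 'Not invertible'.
\text{Not invertible}

The MA(q) characteristic polynomial is P(z) = 1 - 0.09z - 1.828z^2 + 1.008z^3.
Invertibility requires all roots to lie outside the unit circle, i.e. |z| > 1 for every root.
Degree 3: look for a simple real root z0 first, then factor out (1 - z/z0) and solve the remaining quadratic.
Testing z0 = 1.25: P(1.25) = 1 + (-0.09)(1.25) + (-1.828)(1.25)^2 + (1.008)(1.25)^3
  = 1 + (-0.1125) + (-2.85625) + (1.96875) = 0.  So z_0 = 1.25 is a root, |z_0| = 1.25.
Divide out the factor (1 - 0.8 z) = (1 - z/z0) (since 1/z0 = 0.8):
  P(z) = (1 - 0.8 z)(1 + (0.71) z + (-1.26) z^2)
  [check: z-coef 0.71 - (0.8) = -0.09; z^2-coef -1.26 - (0.8)(0.71) = -1.828; z^3-coef -(0.8)(-1.26) = 1.008.]
Remaining roots from the quadratic factor 1 + (0.71) z + (-1.26) z^2:
  Set 1 + (0.71) z + (-1.26) z^2 = 0, i.e. a z^2 + b z + c = 0 with a = -1.26, b = 0.71, c = 1.
  Discriminant D = b^2 - 4ac = (0.71)^2 - 4*(-1.26)*1 = 0.5041 - (-5.04) = 5.5441.
  D >= 0, so the roots are real: z = (-b +/- sqrt(D)) / (2a) = (-0.71 +/- 2.354591) / (-2.52).
    z_1 = (-0.71 + 2.354591) / (-2.52) = -0.6526,   |z_1| = 0.6526.
    z_2 = (-0.71 - 2.354591) / (-2.52) = 1.2161,   |z_2| = 1.2161.
Moduli of all roots: 1.2500, 0.6526, 1.2161.
All moduli strictly greater than 1? No.
Verdict: Not invertible.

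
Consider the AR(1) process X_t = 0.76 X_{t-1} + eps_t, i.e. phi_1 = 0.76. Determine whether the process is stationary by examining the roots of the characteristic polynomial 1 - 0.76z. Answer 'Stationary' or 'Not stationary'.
\text{Stationary}

The AR(p) characteristic polynomial is P(z) = 1 - 0.76z.
Stationarity requires all roots to lie outside the unit circle, i.e. |z| > 1 for every root.
This is linear in z: 1 + (-0.76) z = 0  =>  z = -1/(-0.76) = 1.315789,  |z| = 1.315789.
Moduli of all roots: 1.3158.
All moduli strictly greater than 1? Yes.
Verdict: Stationary.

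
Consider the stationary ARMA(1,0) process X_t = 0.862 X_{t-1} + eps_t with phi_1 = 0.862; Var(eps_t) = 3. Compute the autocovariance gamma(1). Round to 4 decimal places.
\gamma(1) = 10.0640

Multiply the model equation by X_{t-k} and take expectations. With theta_0 = psi_0 = 1 and psi_j the MA(infinity) weights, this gives
  gamma(k) - sum_i phi_i gamma(k-i) = c_k,
  c_k = sigma^2 * sum_{j=k..q} theta_j psi_{j-k}   (c_k = 0 for k > q),
using gamma(-m) = gamma(m).
Pure AR (q = 0): c_0 = sigma^2 = 3, c_k = 0 for k >= 1.
Equations for k = 0 and k = 1 (AR order 1):
  gamma(0) = phi_1 gamma(1) + c_0
  gamma(1) = phi_1 gamma(0) + c_1
Substituting the second into the first: gamma(0) (1 - phi_1^2) = c_0 + phi_1 c_1, so
  gamma(0) = c_0 / (1 - phi_1^2) = 3 / (1 - (0.862)^2) = 3 / 0.256956 = 11.675151.
  gamma(1) = phi_1 gamma(0) = (0.862)(11.675151) = 10.06398.
Therefore gamma(1) = 10.0640 (to 4 decimal places).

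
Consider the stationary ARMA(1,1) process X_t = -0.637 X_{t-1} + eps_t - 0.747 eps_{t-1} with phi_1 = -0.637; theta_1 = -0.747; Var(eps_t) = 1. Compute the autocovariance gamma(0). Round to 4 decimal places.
\gamma(0) = 4.2234

Multiply the model equation by X_{t-k} and take expectations. With theta_0 = psi_0 = 1 and psi_j the MA(infinity) weights, this gives
  gamma(k) - sum_i phi_i gamma(k-i) = c_k,
  c_k = sigma^2 * sum_{j=k..q} theta_j psi_{j-k}   (c_k = 0 for k > q),
using gamma(-m) = gamma(m).
psi-weights needed (psi_j = theta_j + sum_i phi_i psi_{j-i}):
  psi_1 = theta_1 + phi_1 = -0.747 + (-0.637) = -1.384
Right-hand sides:
  c_0 = sigma^2 (1 + theta_1 psi_1) = 1 * (1 + (-0.747)(-1.384)) = 1 * 2.033848 = 2.033848
  c_1 = sigma^2 theta_1 = 1 * (-0.747) = -0.747
  c_2 = 0
Equations for k = 0 and k = 1 (AR order 1):
  gamma(0) = phi_1 gamma(1) + c_0
  gamma(1) = phi_1 gamma(0) + c_1
Substituting the second into the first: gamma(0) (1 - phi_1^2) = c_0 + phi_1 c_1, so
  gamma(0) = (c_0 + phi_1 c_1) / (1 - phi_1^2) = (2.033848 + (-0.637)(-0.747)) / (1 - (-0.637)^2) = 2.509687 / 0.594231 = 4.22342.
Therefore gamma(0) = 4.2234 (to 4 decimal places).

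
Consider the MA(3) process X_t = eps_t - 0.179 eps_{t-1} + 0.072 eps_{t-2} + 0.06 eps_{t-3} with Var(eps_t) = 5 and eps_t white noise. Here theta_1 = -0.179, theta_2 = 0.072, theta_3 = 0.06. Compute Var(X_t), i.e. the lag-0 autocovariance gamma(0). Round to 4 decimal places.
\gamma(0) = 5.2041

For an MA(q) process X_t = eps_t + sum_i theta_i eps_{t-i} with
Var(eps_t) = sigma^2, the variance is
  gamma(0) = sigma^2 * (1 + sum_i theta_i^2).
  sum_i theta_i^2 = (-0.179)^2 + (0.072)^2 + (0.06)^2 = 0.032041 + 0.005184 + 0.0036 = 0.040825.
  gamma(0) = 5 * (1 + 0.040825) = 5 * 1.040825 = 5.204125, which rounds to 5.2041.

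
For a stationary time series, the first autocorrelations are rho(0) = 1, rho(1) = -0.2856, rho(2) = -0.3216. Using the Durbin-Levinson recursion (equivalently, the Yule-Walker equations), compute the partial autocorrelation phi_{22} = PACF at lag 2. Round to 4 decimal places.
\phi_{22} = -0.4390

The PACF at lag k is phi_{kk}, the last component of the solution
to the Yule-Walker system G_k phi = r_k where
  (G_k)_{ij} = rho(|i - j|), (r_k)_i = rho(i), i,j = 1..k.
Equivalently, Durbin-Levinson gives phi_{kk} iteratively:
  phi_{11} = rho(1)
  phi_{kk} = [rho(k) - sum_{j=1..k-1} phi_{k-1,j} rho(k-j)]
            / [1 - sum_{j=1..k-1} phi_{k-1,j} rho(j)],
  phi_{k,j} = phi_{k-1,j} - phi_{kk} phi_{k-1,k-j},  j = 1..k-1.
Step k = 1:
  phi_11 = rho(1) = -0.2856.
Step k = 2:
  phi_22 = [rho(2) - phi_11 rho(1)] / [1 - phi_11 rho(1)] = [-0.3216 - (-0.2856)(-0.2856)] / [1 - (-0.2856)(-0.2856)]
         = -0.40316736 / 0.91843264 = -0.439.
Therefore phi_{22} = -0.4390.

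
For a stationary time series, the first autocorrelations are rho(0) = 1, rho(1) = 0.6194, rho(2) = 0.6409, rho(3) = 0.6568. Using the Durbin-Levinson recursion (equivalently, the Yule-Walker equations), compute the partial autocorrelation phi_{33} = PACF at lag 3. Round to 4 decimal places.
\phi_{33} = 0.3281

The PACF at lag k is phi_{kk}, the last component of the solution
to the Yule-Walker system G_k phi = r_k where
  (G_k)_{ij} = rho(|i - j|), (r_k)_i = rho(i), i,j = 1..k.
Equivalently, Durbin-Levinson gives phi_{kk} iteratively:
  phi_{11} = rho(1)
  phi_{kk} = [rho(k) - sum_{j=1..k-1} phi_{k-1,j} rho(k-j)]
            / [1 - sum_{j=1..k-1} phi_{k-1,j} rho(j)],
  phi_{k,j} = phi_{k-1,j} - phi_{kk} phi_{k-1,k-j},  j = 1..k-1.
Step k = 1:
  phi_11 = rho(1) = 0.6194.
Step k = 2:
  phi_22 = [rho(2) - phi_11 rho(1)] / [1 - phi_11 rho(1)] = [0.6409 - (0.6194)(0.6194)] / [1 - (0.6194)(0.6194)]
         = 0.25724364 / 0.61634364 = 0.41737.
  Update: phi_21 = phi_11 - phi_22 phi_11 = 0.6194 - (0.41737)(0.6194) = 0.360881.
Step k = 3:
  phi_33 = [rho(3) - phi_21 rho(2) - phi_22 rho(1)] / [1 - phi_21 rho(1) - phi_22 rho(2)]
    numerator   = 0.6568 - (0.360881)(0.6409) - (0.41737)(0.6194) = 0.16699227
    denominator = 1 - (0.360881)(0.6194) - (0.41737)(0.6409) = 0.50897774
  phi_33 = 0.16699227 / 0.50897774 = 0.3281.
Therefore phi_{33} = 0.3281.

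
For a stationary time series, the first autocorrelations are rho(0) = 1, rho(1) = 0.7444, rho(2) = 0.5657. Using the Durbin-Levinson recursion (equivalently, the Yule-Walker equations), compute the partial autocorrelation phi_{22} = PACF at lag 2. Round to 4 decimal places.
\phi_{22} = 0.0259

The PACF at lag k is phi_{kk}, the last component of the solution
to the Yule-Walker system G_k phi = r_k where
  (G_k)_{ij} = rho(|i - j|), (r_k)_i = rho(i), i,j = 1..k.
Equivalently, Durbin-Levinson gives phi_{kk} iteratively:
  phi_{11} = rho(1)
  phi_{kk} = [rho(k) - sum_{j=1..k-1} phi_{k-1,j} rho(k-j)]
            / [1 - sum_{j=1..k-1} phi_{k-1,j} rho(j)],
  phi_{k,j} = phi_{k-1,j} - phi_{kk} phi_{k-1,k-j},  j = 1..k-1.
Step k = 1:
  phi_11 = rho(1) = 0.7444.
Step k = 2:
  phi_22 = [rho(2) - phi_11 rho(1)] / [1 - phi_11 rho(1)] = [0.5657 - (0.7444)(0.7444)] / [1 - (0.7444)(0.7444)]
         = 0.01156864 / 0.44586864 = 0.0259.
Therefore phi_{22} = 0.0259.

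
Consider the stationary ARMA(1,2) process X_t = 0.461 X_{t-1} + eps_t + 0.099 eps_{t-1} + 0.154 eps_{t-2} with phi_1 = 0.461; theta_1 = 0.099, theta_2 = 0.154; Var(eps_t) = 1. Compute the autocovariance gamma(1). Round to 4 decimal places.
\gamma(1) = 0.8903

Multiply the model equation by X_{t-k} and take expectations. With theta_0 = psi_0 = 1 and psi_j the MA(infinity) weights, this gives
  gamma(k) - sum_i phi_i gamma(k-i) = c_k,
  c_k = sigma^2 * sum_{j=k..q} theta_j psi_{j-k}   (c_k = 0 for k > q),
using gamma(-m) = gamma(m).
psi-weights needed (psi_j = theta_j + sum_i phi_i psi_{j-i}):
  psi_1 = theta_1 + phi_1 = 0.099 + (0.461) = 0.56
  psi_2 = theta_2 + phi_1 psi_1 = 0.154 + (0.461)(0.56) = 0.41216
Right-hand sides:
  c_0 = sigma^2 (1 + theta_1 psi_1 + theta_2 psi_2) = 1 * (1 + (0.099)(0.56) + (0.154)(0.41216)) = 1 * 1.118913 = 1.118913
  c_1 = sigma^2 (theta_1 + theta_2 psi_1) = 1 * (0.099 + (0.154)(0.56)) = 0.18524
  c_2 = sigma^2 theta_2 = 1 * (0.154) = 0.154
Equations for k = 0 and k = 1 (AR order 1):
  gamma(0) = phi_1 gamma(1) + c_0
  gamma(1) = phi_1 gamma(0) + c_1
Substituting the second into the first: gamma(0) (1 - phi_1^2) = c_0 + phi_1 c_1, so
  gamma(0) = (c_0 + phi_1 c_1) / (1 - phi_1^2) = (1.118913 + (0.461)(0.18524)) / (1 - (0.461)^2) = 1.204308 / 0.787479 = 1.529321.
  gamma(1) = phi_1 gamma(0) + c_1 = (0.461)(1.529321) + (0.18524) = 0.890257.
Therefore gamma(1) = 0.8903 (to 4 decimal places).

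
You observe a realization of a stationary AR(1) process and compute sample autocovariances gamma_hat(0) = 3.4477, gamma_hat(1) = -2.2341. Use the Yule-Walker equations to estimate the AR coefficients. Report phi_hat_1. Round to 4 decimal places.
\hat\phi_{1} = -0.6480

The Yule-Walker equations for an AR(p) process read, in matrix form,
  Gamma_p phi = r_p,   with   (Gamma_p)_{ij} = gamma(|i - j|),
                       (r_p)_i = gamma(i),   i,j = 1..p.
Substitute the sample gammas (Toeplitz matrix and right-hand side of size 1):
  Gamma_p = [[3.4477]]
  r_p     = [-2.2341]
With p = 1 this is the single equation gamma(0) phi_1 = gamma(1):
  phi_hat_1 = gamma(1) / gamma(0) = -2.2341 / 3.4477 = -0.6480.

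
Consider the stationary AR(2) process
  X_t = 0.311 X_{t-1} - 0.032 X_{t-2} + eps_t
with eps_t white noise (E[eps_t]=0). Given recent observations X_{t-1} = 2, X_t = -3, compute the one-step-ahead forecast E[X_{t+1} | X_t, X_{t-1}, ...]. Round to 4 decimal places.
E[X_{t+1} \mid \mathcal F_t] = -0.9970

For an AR(p) model X_t = c + sum_i phi_i X_{t-i} + eps_t, the
one-step-ahead conditional mean is
  E[X_{t+1} | X_t, ...] = c + sum_i phi_i X_{t+1-i}.
Substitute known values:
  E[X_{t+1} | ...] = (0.311) * (-3) + (-0.032) * (2)
                   = -0.9970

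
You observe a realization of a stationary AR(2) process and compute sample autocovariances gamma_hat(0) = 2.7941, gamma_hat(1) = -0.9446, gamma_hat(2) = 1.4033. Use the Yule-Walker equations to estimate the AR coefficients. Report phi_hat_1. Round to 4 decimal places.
\hat\phi_{1} = -0.1900

The Yule-Walker equations for an AR(p) process read, in matrix form,
  Gamma_p phi = r_p,   with   (Gamma_p)_{ij} = gamma(|i - j|),
                       (r_p)_i = gamma(i),   i,j = 1..p.
Substitute the sample gammas (Toeplitz matrix and right-hand side of size 2):
  Gamma_p = [[2.7941, -0.9446], [-0.9446, 2.7941]]
  r_p     = [-0.9446, 1.4033]
Written out:
  2.7941 phi_1 - 0.9446 phi_2 = -0.9446
  -0.9446 phi_1 + 2.7941 phi_2 = 1.4033
Solve by Cramer's rule:
  det = gamma(0)^2 - gamma(1)^2 = (2.7941)^2 - (-0.9446)^2 = 7.80699481 - 0.89226916 = 6.91472565
  phi_hat_1 = [gamma(1) gamma(0) - gamma(1) gamma(2)] / det = [(-0.9446)(2.7941) - (-0.9446)(1.4033)] / 6.91472565 = -1.31374968 / 6.91472565 = -0.19
  phi_hat_2 = [gamma(0) gamma(2) - gamma(1)^2] / det = [(2.7941)(1.4033) - (-0.9446)^2] / 6.91472565 = 3.02869137 / 6.91472565 = 0.438
So phi_hat = [-0.1900, 0.4380].
Therefore phi_hat_1 = -0.1900.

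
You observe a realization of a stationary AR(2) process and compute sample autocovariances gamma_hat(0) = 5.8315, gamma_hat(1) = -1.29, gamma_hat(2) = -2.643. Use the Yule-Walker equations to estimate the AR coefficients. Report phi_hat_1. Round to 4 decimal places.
\hat\phi_{1} = -0.3380

The Yule-Walker equations for an AR(p) process read, in matrix form,
  Gamma_p phi = r_p,   with   (Gamma_p)_{ij} = gamma(|i - j|),
                       (r_p)_i = gamma(i),   i,j = 1..p.
Substitute the sample gammas (Toeplitz matrix and right-hand side of size 2):
  Gamma_p = [[5.8315, -1.29], [-1.29, 5.8315]]
  r_p     = [-1.29, -2.643]
Written out:
  5.8315 phi_1 - 1.29 phi_2 = -1.29
  -1.29 phi_1 + 5.8315 phi_2 = -2.643
Solve by Cramer's rule:
  det = gamma(0)^2 - gamma(1)^2 = (5.8315)^2 - (-1.29)^2 = 34.00639225 - 1.6641 = 32.34229225
  phi_hat_1 = [gamma(1) gamma(0) - gamma(1) gamma(2)] / det = [(-1.29)(5.8315) - (-1.29)(-2.643)] / 32.34229225 = -10.932105 / 32.34229225 = -0.338
  phi_hat_2 = [gamma(0) gamma(2) - gamma(1)^2] / det = [(5.8315)(-2.643) - (-1.29)^2] / 32.34229225 = -17.0767545 / 32.34229225 = -0.528
So phi_hat = [-0.3380, -0.5280].
Therefore phi_hat_1 = -0.3380.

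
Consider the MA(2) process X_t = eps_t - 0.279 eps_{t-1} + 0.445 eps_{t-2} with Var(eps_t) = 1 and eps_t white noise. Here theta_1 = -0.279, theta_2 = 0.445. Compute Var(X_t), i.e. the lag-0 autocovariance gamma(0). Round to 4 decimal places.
\gamma(0) = 1.2759

For an MA(q) process X_t = eps_t + sum_i theta_i eps_{t-i} with
Var(eps_t) = sigma^2, the variance is
  gamma(0) = sigma^2 * (1 + sum_i theta_i^2).
  sum_i theta_i^2 = (-0.279)^2 + (0.445)^2 = 0.077841 + 0.198025 = 0.275866.
  gamma(0) = 1 * (1 + 0.275866) = 1 * 1.275866 = 1.275866, which rounds to 1.2759.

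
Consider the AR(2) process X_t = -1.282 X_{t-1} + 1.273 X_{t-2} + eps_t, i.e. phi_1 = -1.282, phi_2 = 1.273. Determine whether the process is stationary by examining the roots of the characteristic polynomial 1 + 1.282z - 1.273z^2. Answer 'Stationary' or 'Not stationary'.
\text{Not stationary}

The AR(p) characteristic polynomial is P(z) = 1 + 1.282z - 1.273z^2.
Stationarity requires all roots to lie outside the unit circle, i.e. |z| > 1 for every root.
Set 1 + (1.282) z + (-1.273) z^2 = 0, i.e. a z^2 + b z + c = 0 with a = -1.273, b = 1.282, c = 1.
Discriminant D = b^2 - 4ac = (1.282)^2 - 4*(-1.273)*1 = 1.643524 - (-5.092) = 6.735524.
D >= 0, so the roots are real: z = (-b +/- sqrt(D)) / (2a) = (-1.282 +/- 2.595289) / (-2.546).
  z_1 = (-1.282 + 2.595289) / (-2.546) = -0.5158,   |z_1| = 0.5158.
  z_2 = (-1.282 - 2.595289) / (-2.546) = 1.5229,   |z_2| = 1.5229.
Moduli of all roots: 0.5158, 1.5229.
All moduli strictly greater than 1? No.
Verdict: Not stationary.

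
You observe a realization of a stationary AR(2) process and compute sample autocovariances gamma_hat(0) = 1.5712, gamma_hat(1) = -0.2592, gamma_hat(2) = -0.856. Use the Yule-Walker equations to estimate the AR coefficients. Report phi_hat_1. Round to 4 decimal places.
\hat\phi_{1} = -0.2620

The Yule-Walker equations for an AR(p) process read, in matrix form,
  Gamma_p phi = r_p,   with   (Gamma_p)_{ij} = gamma(|i - j|),
                       (r_p)_i = gamma(i),   i,j = 1..p.
Substitute the sample gammas (Toeplitz matrix and right-hand side of size 2):
  Gamma_p = [[1.5712, -0.2592], [-0.2592, 1.5712]]
  r_p     = [-0.2592, -0.856]
Written out:
  1.5712 phi_1 - 0.2592 phi_2 = -0.2592
  -0.2592 phi_1 + 1.5712 phi_2 = -0.856
Solve by Cramer's rule:
  det = gamma(0)^2 - gamma(1)^2 = (1.5712)^2 - (-0.2592)^2 = 2.46866944 - 0.06718464 = 2.4014848
  phi_hat_1 = [gamma(1) gamma(0) - gamma(1) gamma(2)] / det = [(-0.2592)(1.5712) - (-0.2592)(-0.856)] / 2.4014848 = -0.62913024 / 2.4014848 = -0.262
  phi_hat_2 = [gamma(0) gamma(2) - gamma(1)^2] / det = [(1.5712)(-0.856) - (-0.2592)^2] / 2.4014848 = -1.41213184 / 2.4014848 = -0.588
So phi_hat = [-0.2620, -0.5880].
Therefore phi_hat_1 = -0.2620.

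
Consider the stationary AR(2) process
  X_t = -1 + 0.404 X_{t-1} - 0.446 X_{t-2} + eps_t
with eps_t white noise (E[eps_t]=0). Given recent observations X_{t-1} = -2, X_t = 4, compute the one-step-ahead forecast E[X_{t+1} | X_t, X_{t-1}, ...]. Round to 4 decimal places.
E[X_{t+1} \mid \mathcal F_t] = 1.5080

For an AR(p) model X_t = c + sum_i phi_i X_{t-i} + eps_t, the
one-step-ahead conditional mean is
  E[X_{t+1} | X_t, ...] = c + sum_i phi_i X_{t+1-i}.
Substitute known values:
  E[X_{t+1} | ...] = -1 + (0.404) * (4) + (-0.446) * (-2)
                   = 1.5080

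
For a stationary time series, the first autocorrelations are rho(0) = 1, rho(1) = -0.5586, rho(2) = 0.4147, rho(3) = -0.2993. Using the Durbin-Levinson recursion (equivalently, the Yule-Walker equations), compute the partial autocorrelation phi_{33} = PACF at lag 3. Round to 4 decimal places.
\phi_{33} = -0.0280

The PACF at lag k is phi_{kk}, the last component of the solution
to the Yule-Walker system G_k phi = r_k where
  (G_k)_{ij} = rho(|i - j|), (r_k)_i = rho(i), i,j = 1..k.
Equivalently, Durbin-Levinson gives phi_{kk} iteratively:
  phi_{11} = rho(1)
  phi_{kk} = [rho(k) - sum_{j=1..k-1} phi_{k-1,j} rho(k-j)]
            / [1 - sum_{j=1..k-1} phi_{k-1,j} rho(j)],
  phi_{k,j} = phi_{k-1,j} - phi_{kk} phi_{k-1,k-j},  j = 1..k-1.
Step k = 1:
  phi_11 = rho(1) = -0.5586.
Step k = 2:
  phi_22 = [rho(2) - phi_11 rho(1)] / [1 - phi_11 rho(1)] = [0.4147 - (-0.5586)(-0.5586)] / [1 - (-0.5586)(-0.5586)]
         = 0.10266604 / 0.68796604 = 0.149231.
  Update: phi_21 = phi_11 - phi_22 phi_11 = -0.5586 - (0.149231)(-0.5586) = -0.475239.
Step k = 3:
  phi_33 = [rho(3) - phi_21 rho(2) - phi_22 rho(1)] / [1 - phi_21 rho(1) - phi_22 rho(2)]
    numerator   = -0.2993 - (-0.475239)(0.4147) - (0.149231)(-0.5586) = -0.01885763
    denominator = 1 - (-0.475239)(-0.5586) - (0.149231)(0.4147) = 0.67264506
  phi_33 = -0.01885763 / 0.67264506 = -0.028.
Therefore phi_{33} = -0.0280.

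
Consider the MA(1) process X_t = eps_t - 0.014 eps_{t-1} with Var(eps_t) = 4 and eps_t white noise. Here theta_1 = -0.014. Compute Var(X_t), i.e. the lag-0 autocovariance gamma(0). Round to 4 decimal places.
\gamma(0) = 4.0008

For an MA(q) process X_t = eps_t + sum_i theta_i eps_{t-i} with
Var(eps_t) = sigma^2, the variance is
  gamma(0) = sigma^2 * (1 + sum_i theta_i^2).
  sum_i theta_i^2 = (-0.014)^2 = 0.000196.
  gamma(0) = 4 * (1 + 0.000196) = 4 * 1.000196 = 4.000784, which rounds to 4.0008.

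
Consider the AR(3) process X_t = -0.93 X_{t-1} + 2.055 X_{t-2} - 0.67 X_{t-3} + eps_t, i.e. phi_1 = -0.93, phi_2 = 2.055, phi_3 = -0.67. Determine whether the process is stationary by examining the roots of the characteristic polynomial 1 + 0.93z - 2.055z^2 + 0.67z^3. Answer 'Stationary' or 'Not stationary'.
\text{Not stationary}

The AR(p) characteristic polynomial is P(z) = 1 + 0.93z - 2.055z^2 + 0.67z^3.
Stationarity requires all roots to lie outside the unit circle, i.e. |z| > 1 for every root.
Degree 3: look for a simple real root z0 first, then factor out (1 - z/z0) and solve the remaining quadratic.
Testing z0 = 2: P(2) = 1 + (0.93)(2) + (-2.055)(2)^2 + (0.67)(2)^3
  = 1 + (1.86) + (-8.22) + (5.36) = 0.  So z_0 = 2 is a root, |z_0| = 2.
Divide out the factor (1 - 0.5 z) = (1 - z/z0) (since 1/z0 = 0.5):
  P(z) = (1 - 0.5 z)(1 + (1.43) z + (-1.34) z^2)
  [check: z-coef 1.43 - (0.5) = 0.93; z^2-coef -1.34 - (0.5)(1.43) = -2.055; z^3-coef -(0.5)(-1.34) = 0.67.]
Remaining roots from the quadratic factor 1 + (1.43) z + (-1.34) z^2:
  Set 1 + (1.43) z + (-1.34) z^2 = 0, i.e. a z^2 + b z + c = 0 with a = -1.34, b = 1.43, c = 1.
  Discriminant D = b^2 - 4ac = (1.43)^2 - 4*(-1.34)*1 = 2.0449 - (-5.36) = 7.4049.
  D >= 0, so the roots are real: z = (-b +/- sqrt(D)) / (2a) = (-1.43 +/- 2.721195) / (-2.68).
    z_1 = (-1.43 + 2.721195) / (-2.68) = -0.4818,   |z_1| = 0.4818.
    z_2 = (-1.43 - 2.721195) / (-2.68) = 1.549,   |z_2| = 1.549.
Moduli of all roots: 2.0000, 0.4818, 1.5490.
All moduli strictly greater than 1? No.
Verdict: Not stationary.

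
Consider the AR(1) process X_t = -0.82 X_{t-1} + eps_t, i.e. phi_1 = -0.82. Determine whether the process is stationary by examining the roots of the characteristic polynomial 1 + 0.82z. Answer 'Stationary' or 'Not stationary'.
\text{Stationary}

The AR(p) characteristic polynomial is P(z) = 1 + 0.82z.
Stationarity requires all roots to lie outside the unit circle, i.e. |z| > 1 for every root.
This is linear in z: 1 + (0.82) z = 0  =>  z = -1/(0.82) = -1.219512,  |z| = 1.219512.
Moduli of all roots: 1.2195.
All moduli strictly greater than 1? Yes.
Verdict: Stationary.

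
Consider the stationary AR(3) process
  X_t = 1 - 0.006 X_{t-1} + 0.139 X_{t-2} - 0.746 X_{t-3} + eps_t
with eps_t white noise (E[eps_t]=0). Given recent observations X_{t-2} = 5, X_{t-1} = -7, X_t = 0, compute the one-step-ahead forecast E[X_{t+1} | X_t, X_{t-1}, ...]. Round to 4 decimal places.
E[X_{t+1} \mid \mathcal F_t] = -3.7030

For an AR(p) model X_t = c + sum_i phi_i X_{t-i} + eps_t, the
one-step-ahead conditional mean is
  E[X_{t+1} | X_t, ...] = c + sum_i phi_i X_{t+1-i}.
Substitute known values:
  E[X_{t+1} | ...] = 1 + (-0.006) * (0) + (0.139) * (-7) + (-0.746) * (5)
                   = -3.7030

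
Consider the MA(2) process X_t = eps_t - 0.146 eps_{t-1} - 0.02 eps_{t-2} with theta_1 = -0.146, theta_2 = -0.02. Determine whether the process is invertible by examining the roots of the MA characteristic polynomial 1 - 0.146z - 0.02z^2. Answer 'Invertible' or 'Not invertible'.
\text{Invertible}

The MA(q) characteristic polynomial is P(z) = 1 - 0.146z - 0.02z^2.
Invertibility requires all roots to lie outside the unit circle, i.e. |z| > 1 for every root.
Set 1 + (-0.146) z + (-0.02) z^2 = 0, i.e. a z^2 + b z + c = 0 with a = -0.02, b = -0.146, c = 1.
Discriminant D = b^2 - 4ac = (-0.146)^2 - 4*(-0.02)*1 = 0.021316 - (-0.08) = 0.101316.
D >= 0, so the roots are real: z = (-b +/- sqrt(D)) / (2a) = (0.146 +/- 0.318302) / (-0.04).
  z_1 = (0.146 + 0.318302) / (-0.04) = -11.6075,   |z_1| = 11.6075.
  z_2 = (0.146 - 0.318302) / (-0.04) = 4.3075,   |z_2| = 4.3075.
Moduli of all roots: 11.6075, 4.3075.
All moduli strictly greater than 1? Yes.
Verdict: Invertible.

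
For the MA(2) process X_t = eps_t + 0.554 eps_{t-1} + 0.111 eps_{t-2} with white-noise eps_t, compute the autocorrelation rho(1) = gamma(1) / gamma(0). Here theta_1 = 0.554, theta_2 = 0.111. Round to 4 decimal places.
\rho(1) = 0.4666

For an MA(q) process with theta_0 = 1, the autocovariance is
  gamma(k) = sigma^2 * sum_{i=0..q-k} theta_i * theta_{i+k},
and rho(k) = gamma(k) / gamma(0). Sigma^2 cancels.
  numerator   = (1)*(0.554) + (0.554)*(0.111) = 0.615494.
  denominator = (1)^2 + (0.554)^2 + (0.111)^2 = 1.319237.
  rho(1) = 0.615494 / 1.319237 = 0.4666.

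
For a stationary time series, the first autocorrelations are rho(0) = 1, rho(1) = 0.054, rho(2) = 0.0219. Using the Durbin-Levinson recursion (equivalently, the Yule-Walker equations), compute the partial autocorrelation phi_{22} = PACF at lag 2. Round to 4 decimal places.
\phi_{22} = 0.0190

The PACF at lag k is phi_{kk}, the last component of the solution
to the Yule-Walker system G_k phi = r_k where
  (G_k)_{ij} = rho(|i - j|), (r_k)_i = rho(i), i,j = 1..k.
Equivalently, Durbin-Levinson gives phi_{kk} iteratively:
  phi_{11} = rho(1)
  phi_{kk} = [rho(k) - sum_{j=1..k-1} phi_{k-1,j} rho(k-j)]
            / [1 - sum_{j=1..k-1} phi_{k-1,j} rho(j)],
  phi_{k,j} = phi_{k-1,j} - phi_{kk} phi_{k-1,k-j},  j = 1..k-1.
Step k = 1:
  phi_11 = rho(1) = 0.054.
Step k = 2:
  phi_22 = [rho(2) - phi_11 rho(1)] / [1 - phi_11 rho(1)] = [0.0219 - (0.054)(0.054)] / [1 - (0.054)(0.054)]
         = 0.018984 / 0.997084 = 0.019.
Therefore phi_{22} = 0.0190.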